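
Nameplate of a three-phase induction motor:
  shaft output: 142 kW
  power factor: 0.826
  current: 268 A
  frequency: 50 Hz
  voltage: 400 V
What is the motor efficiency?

92.6 %

P_out = 142 kW = 142000 W
P_in = √3·V_L·I_L·cosφ = 1.732 × 400 × 268 × 0.826 = 153364 W
η = P_out / P_in = 142000 / 153364 = 0.926 = 92.6%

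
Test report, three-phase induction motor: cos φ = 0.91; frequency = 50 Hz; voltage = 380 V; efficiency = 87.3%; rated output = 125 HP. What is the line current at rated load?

178 A

P_out = 125 × 746 = 93250 W
P_in = P_out / η = 93250 / 0.873 = 106816 W
I_L = P_in / (√3·V_L·cosφ) = 106816 / (1.732 × 380 × 0.91) = 178 A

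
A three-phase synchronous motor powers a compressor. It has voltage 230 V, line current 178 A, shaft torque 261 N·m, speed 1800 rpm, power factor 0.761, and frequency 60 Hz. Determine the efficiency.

ω = 2π × 1800/60 = 188.5 rad/s; P_out = τω = 261 × 188.5 = 49199 W
P_in = √3·V_L·I_L·cosφ = 1.732 × 230 × 178 × 0.761 = 53961 W
η = P_out / P_in = 49199 / 53961 = 0.912 = 91.2%

91.2 %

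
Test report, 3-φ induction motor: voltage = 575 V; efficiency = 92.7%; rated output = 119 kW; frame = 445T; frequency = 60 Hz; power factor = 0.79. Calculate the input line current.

163 A

P_out = 119 kW = 119000 W
P_in = P_out / η = 119000 / 0.927 = 128371 W
I_L = P_in / (√3·V_L·cosφ) = 128371 / (1.732 × 575 × 0.79) = 163 A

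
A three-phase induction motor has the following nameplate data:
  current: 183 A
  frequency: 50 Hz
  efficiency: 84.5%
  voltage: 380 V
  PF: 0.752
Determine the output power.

P_in = √3·V·I·cosφ = 1.732 × 380 × 183 × 0.752 = 90573 W
P_out = η·P_in = 0.845 × 90573 = 76534 W

76.5 kW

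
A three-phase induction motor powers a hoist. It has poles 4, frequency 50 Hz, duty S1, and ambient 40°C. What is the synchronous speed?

1500 rpm

n_s = 120f/p = 120×50/4 = 1500 rpm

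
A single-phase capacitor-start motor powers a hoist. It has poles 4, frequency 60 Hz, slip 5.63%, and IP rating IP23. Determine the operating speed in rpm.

n_s = 120f/p = 120×60/4 = 1800 rpm
n = n_s(1 − s) = 1800 × (1 − 0.0563) = 1699 rpm

1699 rpm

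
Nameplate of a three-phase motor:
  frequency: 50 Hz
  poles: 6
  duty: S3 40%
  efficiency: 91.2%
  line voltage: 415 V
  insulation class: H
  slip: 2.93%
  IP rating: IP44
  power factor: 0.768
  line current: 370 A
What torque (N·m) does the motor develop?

1830 N·m

P_in = √3·V·I·cosφ = 1.732 × 415 × 370 × 0.768 = 204249 W
P_out = η·P_in = 0.912 × 204249 = 186275 W
n_s = 120×50/6 = 1000 rpm; n = 1000×(1−0.0293) = 971 rpm
ω = 2π×971/60 = 101.7 rad/s
τ = P_out/ω = 186275/101.7 = 1830 N·m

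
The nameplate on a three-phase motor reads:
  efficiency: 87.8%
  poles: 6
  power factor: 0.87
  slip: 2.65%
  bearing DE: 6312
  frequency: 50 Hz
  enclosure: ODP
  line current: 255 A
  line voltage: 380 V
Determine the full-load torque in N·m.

P_in = √3·V·I·cosφ = 1.732 × 380 × 255 × 0.87 = 146013 W
P_out = η·P_in = 0.878 × 146013 = 128199 W
n_s = 120×50/6 = 1000 rpm; n = 1000×(1−0.0265) = 974 rpm
ω = 2π×974/60 = 102 rad/s
τ = P_out/ω = 128199/102 = 1260 N·m

1260 N·m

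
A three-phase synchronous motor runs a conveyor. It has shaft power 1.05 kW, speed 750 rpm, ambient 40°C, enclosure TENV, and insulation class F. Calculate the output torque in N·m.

13.4 N·m

ω = 2π × 750/60 = 78.54 rad/s
τ = P/ω = 1050/78.54 = 13.4 N·m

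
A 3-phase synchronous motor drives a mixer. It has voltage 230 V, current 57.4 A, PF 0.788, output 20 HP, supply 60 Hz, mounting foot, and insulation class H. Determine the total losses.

P_in = √3·V·I·cosφ = 1.732×230×57.4×0.788 = 18018 W
P_out = 20×746 = 14920 W
Losses = P_in − P_out = 18018 − 14920 = 3098 W

3.1 kW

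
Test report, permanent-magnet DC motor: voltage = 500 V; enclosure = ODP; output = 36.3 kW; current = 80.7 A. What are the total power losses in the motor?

P_in = V·I = 500×80.7 = 40350 W
P_out = 36300 W
Losses = P_in − P_out = 40350 − 36300 = 4050 W

4.05 kW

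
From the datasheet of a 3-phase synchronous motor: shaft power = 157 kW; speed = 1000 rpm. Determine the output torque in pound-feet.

1110 lb·ft

ω = 2π × 1000/60 = 104.7 rad/s
τ = P/ω = 157000/104.7 = 1500 N·m
In lb·ft: 1500/1.356 = 1110 lb·ft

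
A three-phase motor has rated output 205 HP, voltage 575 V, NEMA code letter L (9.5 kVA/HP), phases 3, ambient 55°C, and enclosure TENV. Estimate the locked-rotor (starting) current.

S_LR = 9.5 × 205 = 1947.5 kVA
I_LR = S_LR/(√3·V_L) = 1947500/(1.732×575) = 1960 A

1960 A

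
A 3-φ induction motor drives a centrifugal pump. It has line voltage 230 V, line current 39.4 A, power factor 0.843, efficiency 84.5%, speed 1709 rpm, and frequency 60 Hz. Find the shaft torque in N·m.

P_in = √3·V·I·cosφ = 1.732 × 230 × 39.4 × 0.843 = 13231 W
P_out = η·P_in = 0.845 × 13231 = 11180 W
n = 1709 rpm
ω = 2π×1709/60 = 179 rad/s
τ = P_out/ω = 11180/179 = 62.5 N·m

62.5 N·m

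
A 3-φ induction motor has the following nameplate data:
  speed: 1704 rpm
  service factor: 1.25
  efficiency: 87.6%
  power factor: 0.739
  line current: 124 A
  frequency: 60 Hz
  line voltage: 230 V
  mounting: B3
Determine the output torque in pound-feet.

P_in = √3·V·I·cosφ = 1.732 × 230 × 124 × 0.739 = 36504 W
P_out = η·P_in = 0.876 × 36504 = 31978 W
n = 1704 rpm
ω = 2π×1704/60 = 178.4 rad/s
τ = P_out/ω = 31978/178.4 = 179.2 N·m
In lb·ft: 179.2/1.356 = 132 lb·ft

132 lb·ft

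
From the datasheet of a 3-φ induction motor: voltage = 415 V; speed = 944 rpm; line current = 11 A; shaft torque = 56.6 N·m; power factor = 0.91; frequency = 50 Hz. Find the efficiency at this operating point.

77.8 %

ω = 2π × 944/60 = 98.86 rad/s; P_out = τω = 56.6 × 98.86 = 5595 W
P_in = √3·V_L·I_L·cosφ = 1.732 × 415 × 11 × 0.91 = 7195 W
η = P_out / P_in = 5595 / 7195 = 0.778 = 77.8%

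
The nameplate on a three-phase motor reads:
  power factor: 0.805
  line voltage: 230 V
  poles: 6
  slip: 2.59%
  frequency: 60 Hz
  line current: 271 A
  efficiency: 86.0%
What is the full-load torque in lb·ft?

450 lb·ft

P_in = √3·V·I·cosφ = 1.732 × 230 × 271 × 0.805 = 86904 W
P_out = η·P_in = 0.86 × 86904 = 74737 W
n_s = 120×60/6 = 1200 rpm; n = 1200×(1−0.0259) = 1169 rpm
ω = 2π×1169/60 = 122.4 rad/s
τ = P_out/ω = 74737/122.4 = 610.6 N·m
In lb·ft: 610.6/1.356 = 450 lb·ft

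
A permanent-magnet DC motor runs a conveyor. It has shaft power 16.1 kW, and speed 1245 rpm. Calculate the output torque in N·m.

123 N·m

ω = 2π × 1245/60 = 130.4 rad/s
τ = P/ω = 16100/130.4 = 123 N·m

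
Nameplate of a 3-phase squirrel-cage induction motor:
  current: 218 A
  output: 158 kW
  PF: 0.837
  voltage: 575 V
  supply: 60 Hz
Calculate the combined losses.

23.7 kW

P_in = √3·V·I·cosφ = 1.732×575×218×0.837 = 181718 W
P_out = 158000 W
Losses = P_in − P_out = 181718 − 158000 = 23718 W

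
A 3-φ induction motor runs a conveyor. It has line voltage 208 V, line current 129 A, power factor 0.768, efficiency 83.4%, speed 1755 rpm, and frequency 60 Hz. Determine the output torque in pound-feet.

119 lb·ft

P_in = √3·V·I·cosφ = 1.732 × 208 × 129 × 0.768 = 35691 W
P_out = η·P_in = 0.834 × 35691 = 29766 W
n = 1755 rpm
ω = 2π×1755/60 = 183.8 rad/s
τ = P_out/ω = 29766/183.8 = 161.9 N·m
In lb·ft: 161.9/1.356 = 119 lb·ft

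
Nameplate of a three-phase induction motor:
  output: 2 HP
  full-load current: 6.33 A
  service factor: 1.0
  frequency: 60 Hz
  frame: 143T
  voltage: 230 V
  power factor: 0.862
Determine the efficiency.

P_out = 2 × 746 = 1492 W
P_in = √3·V_L·I_L·cosφ = 1.732 × 230 × 6.33 × 0.862 = 2174 W
η = P_out / P_in = 1492 / 2174 = 0.686 = 68.6%

68.6 %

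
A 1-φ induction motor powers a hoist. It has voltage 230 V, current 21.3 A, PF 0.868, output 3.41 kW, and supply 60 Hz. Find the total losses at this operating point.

P_in = V·I·cosφ = 230×21.3×0.868 = 4252 W
P_out = 3410 W
Losses = P_in − P_out = 4252 − 3410 = 842 W

842 W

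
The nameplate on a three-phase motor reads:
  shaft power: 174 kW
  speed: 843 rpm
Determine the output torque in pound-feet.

1450 lb·ft

ω = 2π × 843/60 = 88.28 rad/s
τ = P/ω = 174000/88.28 = 1971 N·m
In lb·ft: 1971/1.356 = 1450 lb·ft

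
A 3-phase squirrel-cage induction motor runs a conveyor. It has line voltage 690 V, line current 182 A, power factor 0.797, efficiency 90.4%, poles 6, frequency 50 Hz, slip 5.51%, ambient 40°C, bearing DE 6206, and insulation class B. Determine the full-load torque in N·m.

1580 N·m

P_in = √3·V·I·cosφ = 1.732 × 690 × 182 × 0.797 = 173351 W
P_out = η·P_in = 0.904 × 173351 = 156709 W
n_s = 120×50/6 = 1000 rpm; n = 1000×(1−0.0551) = 945 rpm
ω = 2π×945/60 = 98.96 rad/s
τ = P_out/ω = 156709/98.96 = 1580 N·m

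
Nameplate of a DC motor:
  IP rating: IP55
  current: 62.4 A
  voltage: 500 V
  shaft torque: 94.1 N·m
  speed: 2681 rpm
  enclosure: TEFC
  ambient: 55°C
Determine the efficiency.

ω = 2π × 2681/60 = 280.8 rad/s; P_out = τω = 94.1 × 280.8 = 26423 W
P_in = V·I = 500 × 62.4 = 31200 W
η = P_out / P_in = 26423 / 31200 = 0.847 = 84.7%

84.7 %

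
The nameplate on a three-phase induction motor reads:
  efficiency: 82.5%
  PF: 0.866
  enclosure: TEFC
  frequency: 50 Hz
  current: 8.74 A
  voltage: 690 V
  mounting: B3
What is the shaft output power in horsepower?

P_in = √3·V·I·cosφ = 1.732 × 690 × 8.74 × 0.866 = 9045 W
P_out = η·P_in = 0.825 × 9045 = 7462 W
= 7462/746 = 10 HP

10 HP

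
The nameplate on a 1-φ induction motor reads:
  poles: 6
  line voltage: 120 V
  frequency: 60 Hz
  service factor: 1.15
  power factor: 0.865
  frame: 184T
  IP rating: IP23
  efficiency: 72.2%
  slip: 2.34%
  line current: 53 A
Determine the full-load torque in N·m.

P_in = V·I·cosφ = 120 × 53 × 0.865 = 5501 W
P_out = η·P_in = 0.722 × 5501 = 3972 W
n_s = 120×60/6 = 1200 rpm; n = 1200×(1−0.0234) = 1172 rpm
ω = 2π×1172/60 = 122.7 rad/s
τ = P_out/ω = 3972/122.7 = 32.4 N·m

32.4 N·m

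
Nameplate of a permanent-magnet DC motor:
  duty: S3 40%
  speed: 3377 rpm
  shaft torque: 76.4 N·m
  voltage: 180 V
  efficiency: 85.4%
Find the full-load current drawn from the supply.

176 A

ω = 2π×3377/60 = 353.6 rad/s; P_out = τω = 76.4 × 353.6 = 27015 W
P_in = P_out / η = 27015 / 0.854 = 31633 W
I = P_in / V = 31633 / 180 = 176 A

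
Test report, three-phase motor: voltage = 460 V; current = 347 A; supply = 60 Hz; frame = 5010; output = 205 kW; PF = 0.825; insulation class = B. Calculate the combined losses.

23100 W

P_in = √3·V·I·cosφ = 1.732×460×347×0.825 = 228081 W
P_out = 205000 W
Losses = P_in − P_out = 228081 − 205000 = 23081 W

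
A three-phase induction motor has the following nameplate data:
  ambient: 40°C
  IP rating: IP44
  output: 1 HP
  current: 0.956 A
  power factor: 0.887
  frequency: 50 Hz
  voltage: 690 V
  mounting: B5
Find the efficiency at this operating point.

P_out = 1 × 746 = 746 W
P_in = √3·V_L·I_L·cosφ = 1.732 × 690 × 0.956 × 0.887 = 1013 W
η = P_out / P_in = 746 / 1013 = 0.736 = 73.6%

73.6 %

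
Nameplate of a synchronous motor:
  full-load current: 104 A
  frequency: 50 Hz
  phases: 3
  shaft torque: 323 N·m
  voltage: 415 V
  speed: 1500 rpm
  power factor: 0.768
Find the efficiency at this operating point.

ω = 2π × 1500/60 = 157.1 rad/s; P_out = τω = 323 × 157.1 = 50743 W
P_in = √3·V_L·I_L·cosφ = 1.732 × 415 × 104 × 0.768 = 57410 W
η = P_out / P_in = 50743 / 57410 = 0.884 = 88.4%

88.4 %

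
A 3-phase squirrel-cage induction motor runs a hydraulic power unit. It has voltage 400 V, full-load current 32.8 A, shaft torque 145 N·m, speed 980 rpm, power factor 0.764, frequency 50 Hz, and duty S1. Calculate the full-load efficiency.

ω = 2π × 980/60 = 102.6 rad/s; P_out = τω = 145 × 102.6 = 14877 W
P_in = √3·V_L·I_L·cosφ = 1.732 × 400 × 32.8 × 0.764 = 17361 W
η = P_out / P_in = 14877 / 17361 = 0.857 = 85.7%

85.7 %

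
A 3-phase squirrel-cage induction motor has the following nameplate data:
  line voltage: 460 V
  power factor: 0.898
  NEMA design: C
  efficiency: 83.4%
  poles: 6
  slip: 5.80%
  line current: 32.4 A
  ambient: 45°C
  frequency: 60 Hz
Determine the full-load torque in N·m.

P_in = √3·V·I·cosφ = 1.732 × 460 × 32.4 × 0.898 = 23181 W
P_out = η·P_in = 0.834 × 23181 = 19333 W
n_s = 120×60/6 = 1200 rpm; n = 1200×(1−0.058) = 1130 rpm
ω = 2π×1130/60 = 118.3 rad/s
τ = P_out/ω = 19333/118.3 = 163 N·m

163 N·m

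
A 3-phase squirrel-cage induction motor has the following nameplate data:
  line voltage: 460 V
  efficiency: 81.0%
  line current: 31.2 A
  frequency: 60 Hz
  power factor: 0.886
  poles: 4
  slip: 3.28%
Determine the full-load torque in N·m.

97.9 N·m

P_in = √3·V·I·cosφ = 1.732 × 460 × 31.2 × 0.886 = 22024 W
P_out = η·P_in = 0.81 × 22024 = 17839 W
n_s = 120×60/4 = 1800 rpm; n = 1800×(1−0.0328) = 1741 rpm
ω = 2π×1741/60 = 182.3 rad/s
τ = P_out/ω = 17839/182.3 = 97.9 N·m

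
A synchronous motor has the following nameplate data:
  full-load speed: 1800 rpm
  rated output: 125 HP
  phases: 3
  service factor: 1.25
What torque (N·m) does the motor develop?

495 N·m

P_out = 125 × 746 = 93250 W
ω = 2π × 1800/60 = 188.5 rad/s
τ = P_out/ω = 93250/188.5 = 495 N·m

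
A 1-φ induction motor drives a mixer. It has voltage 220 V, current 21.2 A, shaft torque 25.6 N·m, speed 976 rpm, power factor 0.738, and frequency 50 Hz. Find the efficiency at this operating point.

ω = 2π × 976/60 = 102.2 rad/s; P_out = τω = 25.6 × 102.2 = 2616 W
P_in = V·I·cosφ = 220 × 21.2 × 0.738 = 3442 W
η = P_out / P_in = 2616 / 3442 = 0.760 = 76.0%

76.0 %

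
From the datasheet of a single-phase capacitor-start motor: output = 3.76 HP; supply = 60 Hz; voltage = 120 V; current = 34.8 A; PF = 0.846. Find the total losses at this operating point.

728 W

P_in = V·I·cosφ = 120×34.8×0.846 = 3533 W
P_out = 3.76×746 = 2805 W
Losses = P_in − P_out = 3533 − 2805 = 728 W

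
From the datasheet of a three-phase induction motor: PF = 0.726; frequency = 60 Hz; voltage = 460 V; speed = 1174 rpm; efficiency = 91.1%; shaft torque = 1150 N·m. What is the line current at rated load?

ω = 2π×1174/60 = 122.9 rad/s; P_out = τω = 1150 × 122.9 = 141335 W
P_in = P_out / η = 141335 / 0.911 = 155143 W
I_L = P_in / (√3·V_L·cosφ) = 155143 / (1.732 × 460 × 0.726) = 268 A

268 A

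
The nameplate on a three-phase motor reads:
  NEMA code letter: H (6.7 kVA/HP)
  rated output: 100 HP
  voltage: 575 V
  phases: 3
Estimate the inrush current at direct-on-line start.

673 A

S_LR = 6.7 × 100 = 670 kVA
I_LR = S_LR/(√3·V_L) = 670000/(1.732×575) = 673 A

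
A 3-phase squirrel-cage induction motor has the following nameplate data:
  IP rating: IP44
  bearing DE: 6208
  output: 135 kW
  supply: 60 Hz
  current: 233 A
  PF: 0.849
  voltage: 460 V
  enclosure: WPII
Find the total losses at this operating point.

22.6 kW

P_in = √3·V·I·cosφ = 1.732×460×233×0.849 = 157605 W
P_out = 135000 W
Losses = P_in − P_out = 157605 − 135000 = 22605 W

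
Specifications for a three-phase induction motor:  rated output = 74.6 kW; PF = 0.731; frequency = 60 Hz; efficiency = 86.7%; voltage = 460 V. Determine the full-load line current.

148 A

P_out = 74.6 kW = 74600 W
P_in = P_out / η = 74600 / 0.867 = 86044 W
I_L = P_in / (√3·V_L·cosφ) = 86044 / (1.732 × 460 × 0.731) = 148 A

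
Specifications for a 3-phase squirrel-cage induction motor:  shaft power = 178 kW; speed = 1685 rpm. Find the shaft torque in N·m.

1010 N·m

ω = 2π × 1685/60 = 176.5 rad/s
τ = P/ω = 178000/176.5 = 1010 N·m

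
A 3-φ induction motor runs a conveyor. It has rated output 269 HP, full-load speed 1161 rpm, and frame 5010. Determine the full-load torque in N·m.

1650 N·m

P_out = 269 × 746 = 200674 W
ω = 2π × 1161/60 = 121.6 rad/s
τ = P_out/ω = 200674/121.6 = 1650 N·m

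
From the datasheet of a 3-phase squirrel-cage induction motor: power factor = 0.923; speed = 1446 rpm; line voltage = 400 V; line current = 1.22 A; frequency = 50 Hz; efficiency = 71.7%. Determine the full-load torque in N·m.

P_in = √3·V·I·cosφ = 1.732 × 400 × 1.22 × 0.923 = 780 W
P_out = η·P_in = 0.717 × 780 = 559 W
n = 1446 rpm
ω = 2π×1446/60 = 151.4 rad/s
τ = P_out/ω = 559/151.4 = 3.69 N·m

3.69 N·m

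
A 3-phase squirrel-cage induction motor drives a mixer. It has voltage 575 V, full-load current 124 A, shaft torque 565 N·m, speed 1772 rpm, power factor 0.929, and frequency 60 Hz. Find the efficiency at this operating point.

ω = 2π × 1772/60 = 185.6 rad/s; P_out = τω = 565 × 185.6 = 104864 W
P_in = √3·V_L·I_L·cosφ = 1.732 × 575 × 124 × 0.929 = 114724 W
η = P_out / P_in = 104864 / 114724 = 0.914 = 91.4%

91.4 %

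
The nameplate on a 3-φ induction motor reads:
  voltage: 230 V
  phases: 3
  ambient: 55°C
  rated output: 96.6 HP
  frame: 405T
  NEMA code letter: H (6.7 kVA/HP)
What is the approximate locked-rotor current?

S_LR = 6.7 × 96.6 = 647.22 kVA
I_LR = S_LR/(√3·V_L) = 647220/(1.732×230) = 1620 A

1620 A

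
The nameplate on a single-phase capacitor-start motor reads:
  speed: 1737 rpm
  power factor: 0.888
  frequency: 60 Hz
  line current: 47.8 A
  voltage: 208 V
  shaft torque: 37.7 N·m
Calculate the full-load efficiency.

77.7 %

ω = 2π × 1737/60 = 181.9 rad/s; P_out = τω = 37.7 × 181.9 = 6858 W
P_in = V·I·cosφ = 208 × 47.8 × 0.888 = 8829 W
η = P_out / P_in = 6858 / 8829 = 0.777 = 77.7%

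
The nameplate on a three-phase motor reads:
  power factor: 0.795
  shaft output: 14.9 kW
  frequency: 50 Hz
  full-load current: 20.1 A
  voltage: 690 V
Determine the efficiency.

78.0 %

P_out = 14.9 kW = 14900 W
P_in = √3·V_L·I_L·cosφ = 1.732 × 690 × 20.1 × 0.795 = 19097 W
η = P_out / P_in = 14900 / 19097 = 0.780 = 78.0%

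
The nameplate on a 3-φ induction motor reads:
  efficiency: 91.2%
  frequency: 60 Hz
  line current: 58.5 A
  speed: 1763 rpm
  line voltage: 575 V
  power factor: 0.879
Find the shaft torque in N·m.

253 N·m

P_in = √3·V·I·cosφ = 1.732 × 575 × 58.5 × 0.879 = 51211 W
P_out = η·P_in = 0.912 × 51211 = 46704 W
n = 1763 rpm
ω = 2π×1763/60 = 184.6 rad/s
τ = P_out/ω = 46704/184.6 = 253 N·m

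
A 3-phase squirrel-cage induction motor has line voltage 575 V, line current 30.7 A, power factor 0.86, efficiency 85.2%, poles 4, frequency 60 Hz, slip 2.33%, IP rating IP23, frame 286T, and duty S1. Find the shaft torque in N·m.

122 N·m

P_in = √3·V·I·cosφ = 1.732 × 575 × 30.7 × 0.86 = 26294 W
P_out = η·P_in = 0.852 × 26294 = 22402 W
n_s = 120×60/4 = 1800 rpm; n = 1800×(1−0.0233) = 1758 rpm
ω = 2π×1758/60 = 184.1 rad/s
τ = P_out/ω = 22402/184.1 = 122 N·m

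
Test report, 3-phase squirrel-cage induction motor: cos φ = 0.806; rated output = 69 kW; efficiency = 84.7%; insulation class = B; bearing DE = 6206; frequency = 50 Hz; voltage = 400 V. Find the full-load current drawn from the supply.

146 A

P_out = 69 kW = 69000 W
P_in = P_out / η = 69000 / 0.847 = 81464 W
I_L = P_in / (√3·V_L·cosφ) = 81464 / (1.732 × 400 × 0.806) = 146 A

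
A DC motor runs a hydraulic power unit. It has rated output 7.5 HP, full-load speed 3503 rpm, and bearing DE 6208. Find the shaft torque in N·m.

P_out = 7.5 × 746 = 5595 W
ω = 2π × 3503/60 = 366.8 rad/s
τ = P_out/ω = 5595/366.8 = 15.3 N·m

15.3 N·m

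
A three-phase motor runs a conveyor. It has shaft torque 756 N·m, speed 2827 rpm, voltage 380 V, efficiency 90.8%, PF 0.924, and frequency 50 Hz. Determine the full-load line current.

ω = 2π×2827/60 = 296 rad/s; P_out = τω = 756 × 296 = 223776 W
P_in = P_out / η = 223776 / 0.908 = 246449 W
I_L = P_in / (√3·V_L·cosφ) = 246449 / (1.732 × 380 × 0.924) = 405 A

405 A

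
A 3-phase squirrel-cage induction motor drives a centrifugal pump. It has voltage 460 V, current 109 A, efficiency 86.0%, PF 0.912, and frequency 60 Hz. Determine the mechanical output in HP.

91.3 HP

P_in = √3·V·I·cosφ = 1.732 × 460 × 109 × 0.912 = 79200 W
P_out = η·P_in = 0.86 × 79200 = 68112 W
= 68112/746 = 91.3 HP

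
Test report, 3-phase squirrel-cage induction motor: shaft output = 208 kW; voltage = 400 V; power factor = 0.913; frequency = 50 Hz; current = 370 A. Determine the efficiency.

88.9 %

P_out = 208 kW = 208000 W
P_in = √3·V_L·I_L·cosφ = 1.732 × 400 × 370 × 0.913 = 234035 W
η = P_out / P_in = 208000 / 234035 = 0.889 = 88.9%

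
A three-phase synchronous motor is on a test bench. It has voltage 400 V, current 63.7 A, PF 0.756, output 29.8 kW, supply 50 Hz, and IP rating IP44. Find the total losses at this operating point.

3.56 kW

P_in = √3·V·I·cosφ = 1.732×400×63.7×0.756 = 33363 W
P_out = 29800 W
Losses = P_in − P_out = 33363 − 29800 = 3563 W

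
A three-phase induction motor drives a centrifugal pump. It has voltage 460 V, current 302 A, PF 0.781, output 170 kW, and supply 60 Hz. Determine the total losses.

17900 W

P_in = √3·V·I·cosφ = 1.732×460×302×0.781 = 187916 W
P_out = 170000 W
Losses = P_in − P_out = 187916 − 170000 = 17916 W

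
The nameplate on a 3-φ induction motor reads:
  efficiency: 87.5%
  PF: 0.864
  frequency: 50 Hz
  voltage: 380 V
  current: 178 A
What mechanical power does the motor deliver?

P_in = √3·V·I·cosφ = 1.732 × 380 × 178 × 0.864 = 101220 W
P_out = η·P_in = 0.875 × 101220 = 88568 W

88.6 kW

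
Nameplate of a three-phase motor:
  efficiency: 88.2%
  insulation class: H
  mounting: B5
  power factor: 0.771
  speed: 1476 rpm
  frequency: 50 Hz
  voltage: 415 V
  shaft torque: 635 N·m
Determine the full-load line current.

ω = 2π×1476/60 = 154.6 rad/s; P_out = τω = 635 × 154.6 = 98171 W
P_in = P_out / η = 98171 / 0.882 = 111305 W
I_L = P_in / (√3·V_L·cosφ) = 111305 / (1.732 × 415 × 0.771) = 201 A

201 A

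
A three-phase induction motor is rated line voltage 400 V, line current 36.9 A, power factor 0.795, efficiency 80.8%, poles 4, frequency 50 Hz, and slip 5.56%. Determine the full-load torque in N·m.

111 N·m

P_in = √3·V·I·cosφ = 1.732 × 400 × 36.9 × 0.795 = 20324 W
P_out = η·P_in = 0.808 × 20324 = 16422 W
n_s = 120×50/4 = 1500 rpm; n = 1500×(1−0.0556) = 1417 rpm
ω = 2π×1417/60 = 148.4 rad/s
τ = P_out/ω = 16422/148.4 = 111 N·m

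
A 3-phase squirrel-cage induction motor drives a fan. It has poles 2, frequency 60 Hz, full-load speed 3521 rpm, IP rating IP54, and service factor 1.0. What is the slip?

2.19 %

n_s = 120f/p = 120×60/2 = 3600 rpm
s = (n_s − n)/n_s = (3600 − 3521)/3600 = 0.0219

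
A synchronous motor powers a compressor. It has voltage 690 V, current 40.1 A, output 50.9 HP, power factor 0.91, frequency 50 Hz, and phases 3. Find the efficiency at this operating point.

P_out = 50.9 × 746 = 37971 W
P_in = √3·V_L·I_L·cosφ = 1.732 × 690 × 40.1 × 0.91 = 43610 W
η = P_out / P_in = 37971 / 43610 = 0.871 = 87.1%

87.1 %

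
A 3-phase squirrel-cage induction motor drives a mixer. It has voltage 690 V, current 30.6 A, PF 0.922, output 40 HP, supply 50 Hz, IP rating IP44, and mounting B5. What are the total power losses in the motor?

3.88 kW

P_in = √3·V·I·cosφ = 1.732×690×30.6×0.922 = 33717 W
P_out = 40×746 = 29840 W
Losses = P_in − P_out = 33717 − 29840 = 3877 W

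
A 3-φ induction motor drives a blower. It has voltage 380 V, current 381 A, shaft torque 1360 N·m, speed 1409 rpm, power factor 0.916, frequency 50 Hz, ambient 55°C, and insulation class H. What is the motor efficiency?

87.4 %

ω = 2π × 1409/60 = 147.6 rad/s; P_out = τω = 1360 × 147.6 = 200736 W
P_in = √3·V_L·I_L·cosφ = 1.732 × 380 × 381 × 0.916 = 229695 W
η = P_out / P_in = 200736 / 229695 = 0.874 = 87.4%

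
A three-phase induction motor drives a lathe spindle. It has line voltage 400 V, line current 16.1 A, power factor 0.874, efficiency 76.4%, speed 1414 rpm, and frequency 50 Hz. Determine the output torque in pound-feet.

37.1 lb·ft

P_in = √3·V·I·cosφ = 1.732 × 400 × 16.1 × 0.874 = 9749 W
P_out = η·P_in = 0.764 × 9749 = 7448 W
n = 1414 rpm
ω = 2π×1414/60 = 148.1 rad/s
τ = P_out/ω = 7448/148.1 = 50.29 N·m
In lb·ft: 50.29/1.356 = 37.1 lb·ft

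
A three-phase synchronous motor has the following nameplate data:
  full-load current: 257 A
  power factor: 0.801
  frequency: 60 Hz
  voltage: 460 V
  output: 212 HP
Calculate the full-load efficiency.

96.4 %

P_out = 212 × 746 = 158152 W
P_in = √3·V_L·I_L·cosφ = 1.732 × 460 × 257 × 0.801 = 164010 W
η = P_out / P_in = 158152 / 164010 = 0.964 = 96.4%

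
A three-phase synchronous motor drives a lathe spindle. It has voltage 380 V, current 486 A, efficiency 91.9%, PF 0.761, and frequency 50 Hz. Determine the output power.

224 kW

P_in = √3·V·I·cosφ = 1.732 × 380 × 486 × 0.761 = 243418 W
P_out = η·P_in = 0.919 × 243418 = 223701 W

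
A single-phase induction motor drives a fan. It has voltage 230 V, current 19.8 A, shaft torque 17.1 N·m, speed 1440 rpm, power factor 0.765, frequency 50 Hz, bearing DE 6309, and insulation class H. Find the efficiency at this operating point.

74.0 %

ω = 2π × 1440/60 = 150.8 rad/s; P_out = τω = 17.1 × 150.8 = 2579 W
P_in = V·I·cosφ = 230 × 19.8 × 0.765 = 3484 W
η = P_out / P_in = 2579 / 3484 = 0.740 = 74.0%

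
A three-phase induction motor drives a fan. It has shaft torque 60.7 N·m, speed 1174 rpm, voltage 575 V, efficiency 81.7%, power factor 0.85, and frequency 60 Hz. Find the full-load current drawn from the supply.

ω = 2π×1174/60 = 122.9 rad/s; P_out = τω = 60.7 × 122.9 = 7460 W
P_in = P_out / η = 7460 / 0.817 = 9131 W
I_L = P_in / (√3·V_L·cosφ) = 9131 / (1.732 × 575 × 0.85) = 10.8 A

10.8 A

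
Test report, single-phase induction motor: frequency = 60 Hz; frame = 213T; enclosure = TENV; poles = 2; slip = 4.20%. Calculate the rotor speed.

3449 rpm

n_s = 120f/p = 120×60/2 = 3600 rpm
n = n_s(1 − s) = 3600 × (1 − 0.042) = 3449 rpm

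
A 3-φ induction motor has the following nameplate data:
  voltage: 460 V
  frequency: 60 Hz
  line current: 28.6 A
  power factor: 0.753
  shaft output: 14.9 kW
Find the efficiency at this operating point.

86.8 %

P_out = 14.9 kW = 14900 W
P_in = √3·V_L·I_L·cosφ = 1.732 × 460 × 28.6 × 0.753 = 17158 W
η = P_out / P_in = 14900 / 17158 = 0.868 = 86.8%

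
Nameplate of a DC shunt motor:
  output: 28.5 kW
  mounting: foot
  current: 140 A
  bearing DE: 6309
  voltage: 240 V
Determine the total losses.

5100 W

P_in = V·I = 240×140 = 33600 W
P_out = 28500 W
Losses = P_in − P_out = 33600 − 28500 = 5100 W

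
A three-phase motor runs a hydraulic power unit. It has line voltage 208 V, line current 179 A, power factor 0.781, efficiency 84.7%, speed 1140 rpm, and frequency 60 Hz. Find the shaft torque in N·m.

357 N·m

P_in = √3·V·I·cosφ = 1.732 × 208 × 179 × 0.781 = 50363 W
P_out = η·P_in = 0.847 × 50363 = 42657 W
n = 1140 rpm
ω = 2π×1140/60 = 119.4 rad/s
τ = P_out/ω = 42657/119.4 = 357 N·m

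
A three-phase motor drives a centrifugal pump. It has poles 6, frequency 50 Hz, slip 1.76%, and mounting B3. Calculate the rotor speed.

982 rpm

n_s = 120f/p = 120×50/6 = 1000 rpm
n = n_s(1 − s) = 1000 × (1 − 0.0176) = 982 rpm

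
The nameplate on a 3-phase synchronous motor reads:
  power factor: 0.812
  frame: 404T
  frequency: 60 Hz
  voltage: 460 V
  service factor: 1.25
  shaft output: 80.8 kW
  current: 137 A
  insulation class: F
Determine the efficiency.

P_out = 80.8 kW = 80800 W
P_in = √3·V_L·I_L·cosφ = 1.732 × 460 × 137 × 0.812 = 88630 W
η = P_out / P_in = 80800 / 88630 = 0.912 = 91.2%

91.2 %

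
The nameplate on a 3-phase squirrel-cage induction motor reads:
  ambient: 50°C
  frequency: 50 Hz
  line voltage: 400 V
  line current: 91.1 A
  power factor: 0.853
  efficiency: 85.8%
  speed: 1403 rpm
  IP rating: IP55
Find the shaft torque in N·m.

P_in = √3·V·I·cosφ = 1.732 × 400 × 91.1 × 0.853 = 53836 W
P_out = η·P_in = 0.858 × 53836 = 46191 W
n = 1403 rpm
ω = 2π×1403/60 = 146.9 rad/s
τ = P_out/ω = 46191/146.9 = 314 N·m

314 N·m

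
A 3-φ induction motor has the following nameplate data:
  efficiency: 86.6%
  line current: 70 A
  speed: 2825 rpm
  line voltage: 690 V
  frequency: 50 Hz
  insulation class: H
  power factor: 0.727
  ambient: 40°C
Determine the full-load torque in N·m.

P_in = √3·V·I·cosφ = 1.732 × 690 × 70 × 0.727 = 60818 W
P_out = η·P_in = 0.866 × 60818 = 52668 W
n = 2825 rpm
ω = 2π×2825/60 = 295.8 rad/s
τ = P_out/ω = 52668/295.8 = 178 N·m

178 N·m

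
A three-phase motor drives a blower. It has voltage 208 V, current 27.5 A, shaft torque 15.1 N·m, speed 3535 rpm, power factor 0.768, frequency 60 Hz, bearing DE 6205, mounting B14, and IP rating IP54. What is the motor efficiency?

ω = 2π × 3535/60 = 370.2 rad/s; P_out = τω = 15.1 × 370.2 = 5590 W
P_in = √3·V_L·I_L·cosφ = 1.732 × 208 × 27.5 × 0.768 = 7609 W
η = P_out / P_in = 5590 / 7609 = 0.735 = 73.5%

73.5 %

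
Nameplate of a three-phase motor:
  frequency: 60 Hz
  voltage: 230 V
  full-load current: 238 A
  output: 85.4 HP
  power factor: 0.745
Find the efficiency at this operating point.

P_out = 85.4 × 746 = 63708 W
P_in = √3·V_L·I_L·cosφ = 1.732 × 230 × 238 × 0.745 = 70633 W
η = P_out / P_in = 63708 / 70633 = 0.902 = 90.2%

90.2 %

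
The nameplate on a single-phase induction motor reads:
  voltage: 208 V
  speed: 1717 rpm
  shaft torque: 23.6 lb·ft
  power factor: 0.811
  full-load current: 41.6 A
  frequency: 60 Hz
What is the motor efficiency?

τ = 23.6 lb·ft × 1.356 = 32 N·m
ω = 2π × 1717/60 = 179.8 rad/s; P_out = τω = 32 × 179.8 = 5754 W
P_in = V·I·cosφ = 208 × 41.6 × 0.811 = 7017 W
η = P_out / P_in = 5754 / 7017 = 0.820 = 82.0%

82.0 %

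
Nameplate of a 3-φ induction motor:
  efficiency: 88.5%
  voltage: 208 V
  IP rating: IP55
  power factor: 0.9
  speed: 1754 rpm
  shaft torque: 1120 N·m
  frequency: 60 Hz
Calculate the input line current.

717 A

ω = 2π×1754/60 = 183.7 rad/s; P_out = τω = 1120 × 183.7 = 205744 W
P_in = P_out / η = 205744 / 0.885 = 232479 W
I_L = P_in / (√3·V_L·cosφ) = 232479 / (1.732 × 208 × 0.9) = 717 A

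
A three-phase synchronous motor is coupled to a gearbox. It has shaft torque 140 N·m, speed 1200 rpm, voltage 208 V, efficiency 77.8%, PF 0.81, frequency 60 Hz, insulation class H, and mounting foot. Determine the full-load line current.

77.5 A

ω = 2π×1200/60 = 125.7 rad/s; P_out = τω = 140 × 125.7 = 17598 W
P_in = P_out / η = 17598 / 0.778 = 22620 W
I_L = P_in / (√3·V_L·cosφ) = 22620 / (1.732 × 208 × 0.81) = 77.5 A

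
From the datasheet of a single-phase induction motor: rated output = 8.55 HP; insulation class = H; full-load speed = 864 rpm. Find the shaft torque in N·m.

P_out = 8.55 × 746 = 6378 W
ω = 2π × 864/60 = 90.48 rad/s
τ = P_out/ω = 6378/90.48 = 70.5 N·m

70.5 N·m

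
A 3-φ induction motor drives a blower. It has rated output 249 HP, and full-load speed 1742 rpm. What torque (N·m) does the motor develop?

1020 N·m

P_out = 249 × 746 = 185754 W
ω = 2π × 1742/60 = 182.4 rad/s
τ = P_out/ω = 185754/182.4 = 1020 N·m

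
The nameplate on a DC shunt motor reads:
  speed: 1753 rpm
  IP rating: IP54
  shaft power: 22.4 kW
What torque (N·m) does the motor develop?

ω = 2π × 1753/60 = 183.6 rad/s
τ = P/ω = 22400/183.6 = 122 N·m

122 N·m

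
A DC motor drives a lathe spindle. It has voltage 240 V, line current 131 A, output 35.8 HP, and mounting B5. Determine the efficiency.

84.9 %

P_out = 35.8 × 746 = 26707 W
P_in = V·I = 240 × 131 = 31440 W
η = P_out / P_in = 26707 / 31440 = 0.849 = 84.9%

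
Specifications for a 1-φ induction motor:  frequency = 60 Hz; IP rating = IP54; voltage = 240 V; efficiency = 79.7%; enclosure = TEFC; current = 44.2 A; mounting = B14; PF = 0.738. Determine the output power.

6.24 kW

P_in = V·I·cosφ = 240 × 44.2 × 0.738 = 7829 W
P_out = η·P_in = 0.797 × 7829 = 6240 W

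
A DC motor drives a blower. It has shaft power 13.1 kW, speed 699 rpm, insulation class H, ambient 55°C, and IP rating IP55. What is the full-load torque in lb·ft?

132 lb·ft

ω = 2π × 699/60 = 73.2 rad/s
τ = P/ω = 13100/73.2 = 179 N·m
In lb·ft: 179/1.356 = 132 lb·ft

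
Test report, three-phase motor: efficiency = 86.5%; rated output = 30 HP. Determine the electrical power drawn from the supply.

25.9 kW

P_out = 30 × 746 = 22380 W
P_in = P_out/η = 22380/0.865 = 25873 W = 25.9 kW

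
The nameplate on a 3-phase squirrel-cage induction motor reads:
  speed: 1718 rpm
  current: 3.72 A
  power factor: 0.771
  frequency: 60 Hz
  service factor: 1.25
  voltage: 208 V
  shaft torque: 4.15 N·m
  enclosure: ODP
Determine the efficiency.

72.3 %

ω = 2π × 1718/60 = 179.9 rad/s; P_out = τω = 4.15 × 179.9 = 747 W
P_in = √3·V_L·I_L·cosφ = 1.732 × 208 × 3.72 × 0.771 = 1033 W
η = P_out / P_in = 747 / 1033 = 0.723 = 72.3%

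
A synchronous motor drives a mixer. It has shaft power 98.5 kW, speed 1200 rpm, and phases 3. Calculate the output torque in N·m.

ω = 2π × 1200/60 = 125.7 rad/s
τ = P/ω = 98500/125.7 = 784 N·m

784 N·m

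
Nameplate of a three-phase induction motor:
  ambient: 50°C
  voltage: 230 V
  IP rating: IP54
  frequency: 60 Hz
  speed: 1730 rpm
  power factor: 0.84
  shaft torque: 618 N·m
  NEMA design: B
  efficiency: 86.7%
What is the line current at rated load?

ω = 2π×1730/60 = 181.2 rad/s; P_out = τω = 618 × 181.2 = 111982 W
P_in = P_out / η = 111982 / 0.867 = 129160 W
I_L = P_in / (√3·V_L·cosφ) = 129160 / (1.732 × 230 × 0.84) = 386 A

386 A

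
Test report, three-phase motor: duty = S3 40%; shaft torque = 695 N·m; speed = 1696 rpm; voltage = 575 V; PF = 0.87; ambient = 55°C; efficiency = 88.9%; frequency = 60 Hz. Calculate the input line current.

ω = 2π×1696/60 = 177.6 rad/s; P_out = τω = 695 × 177.6 = 123432 W
P_in = P_out / η = 123432 / 0.889 = 138844 W
I_L = P_in / (√3·V_L·cosφ) = 138844 / (1.732 × 575 × 0.87) = 160 A

160 A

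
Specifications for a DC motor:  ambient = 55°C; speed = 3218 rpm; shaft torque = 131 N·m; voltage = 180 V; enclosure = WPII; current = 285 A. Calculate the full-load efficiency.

ω = 2π × 3218/60 = 337 rad/s; P_out = τω = 131 × 337 = 44147 W
P_in = V·I = 180 × 285 = 51300 W
η = P_out / P_in = 44147 / 51300 = 0.861 = 86.1%

86.1 %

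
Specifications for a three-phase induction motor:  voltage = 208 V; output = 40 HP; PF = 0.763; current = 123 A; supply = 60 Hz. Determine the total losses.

P_in = √3·V·I·cosφ = 1.732×208×123×0.763 = 33810 W
P_out = 40×746 = 29840 W
Losses = P_in − P_out = 33810 − 29840 = 3970 W

3970 W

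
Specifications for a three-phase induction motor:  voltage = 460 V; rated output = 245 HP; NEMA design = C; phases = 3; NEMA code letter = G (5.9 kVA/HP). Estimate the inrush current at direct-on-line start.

1810 A

S_LR = 5.9 × 245 = 1445.5 kVA
I_LR = S_LR/(√3·V_L) = 1445500/(1.732×460) = 1810 A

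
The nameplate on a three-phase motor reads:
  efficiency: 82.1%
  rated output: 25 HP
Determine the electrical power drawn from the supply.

P_out = 25 × 746 = 18650 W
P_in = P_out/η = 18650/0.821 = 22716 W = 22.7 kW

22.7 kW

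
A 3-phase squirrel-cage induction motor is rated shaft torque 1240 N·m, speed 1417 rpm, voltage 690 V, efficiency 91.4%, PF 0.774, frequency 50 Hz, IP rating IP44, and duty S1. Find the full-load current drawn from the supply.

218 A

ω = 2π×1417/60 = 148.4 rad/s; P_out = τω = 1240 × 148.4 = 184016 W
P_in = P_out / η = 184016 / 0.914 = 201330 W
I_L = P_in / (√3·V_L·cosφ) = 201330 / (1.732 × 690 × 0.774) = 218 A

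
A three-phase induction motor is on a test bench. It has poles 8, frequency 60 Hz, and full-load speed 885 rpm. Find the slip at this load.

n_s = 120f/p = 120×60/8 = 900 rpm
s = (n_s − n)/n_s = (900 − 885)/900 = 0.0167

1.7 %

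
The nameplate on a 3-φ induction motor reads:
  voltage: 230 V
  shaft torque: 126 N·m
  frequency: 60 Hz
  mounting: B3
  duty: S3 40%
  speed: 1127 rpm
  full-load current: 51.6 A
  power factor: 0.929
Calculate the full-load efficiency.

77.9 %

ω = 2π × 1127/60 = 118 rad/s; P_out = τω = 126 × 118 = 14868 W
P_in = √3·V_L·I_L·cosφ = 1.732 × 230 × 51.6 × 0.929 = 19096 W
η = P_out / P_in = 14868 / 19096 = 0.779 = 77.9%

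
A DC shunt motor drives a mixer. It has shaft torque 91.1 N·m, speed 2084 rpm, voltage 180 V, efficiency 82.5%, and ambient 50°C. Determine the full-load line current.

134 A

ω = 2π×2084/60 = 218.2 rad/s; P_out = τω = 91.1 × 218.2 = 19878 W
P_in = P_out / η = 19878 / 0.825 = 24095 W
I = P_in / V = 24095 / 180 = 134 A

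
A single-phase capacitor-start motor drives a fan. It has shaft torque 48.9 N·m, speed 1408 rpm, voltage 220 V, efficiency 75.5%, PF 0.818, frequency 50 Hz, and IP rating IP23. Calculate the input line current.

53.1 A

ω = 2π×1408/60 = 147.4 rad/s; P_out = τω = 48.9 × 147.4 = 7208 W
P_in = P_out / η = 7208 / 0.755 = 9547 W
I = P_in / (V·cosφ) = 9547 / (220 × 0.818) = 53.1 A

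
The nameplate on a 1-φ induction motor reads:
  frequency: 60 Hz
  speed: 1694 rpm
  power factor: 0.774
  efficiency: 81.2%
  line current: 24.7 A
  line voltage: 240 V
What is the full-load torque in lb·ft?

15.5 lb·ft

P_in = V·I·cosφ = 240 × 24.7 × 0.774 = 4588 W
P_out = η·P_in = 0.812 × 4588 = 3725 W
n = 1694 rpm
ω = 2π×1694/60 = 177.4 rad/s
τ = P_out/ω = 3725/177.4 = 21 N·m
In lb·ft: 21/1.356 = 15.5 lb·ft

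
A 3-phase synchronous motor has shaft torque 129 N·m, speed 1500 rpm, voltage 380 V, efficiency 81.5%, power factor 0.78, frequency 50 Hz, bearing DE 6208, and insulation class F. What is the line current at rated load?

48.4 A

ω = 2π×1500/60 = 157.1 rad/s; P_out = τω = 129 × 157.1 = 20266 W
P_in = P_out / η = 20266 / 0.815 = 24866 W
I_L = P_in / (√3·V_L·cosφ) = 24866 / (1.732 × 380 × 0.78) = 48.4 A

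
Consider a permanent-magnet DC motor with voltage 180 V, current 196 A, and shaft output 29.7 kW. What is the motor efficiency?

84.2 %

P_out = 29.7 kW = 29700 W
P_in = V·I = 180 × 196 = 35280 W
η = P_out / P_in = 29700 / 35280 = 0.842 = 84.2%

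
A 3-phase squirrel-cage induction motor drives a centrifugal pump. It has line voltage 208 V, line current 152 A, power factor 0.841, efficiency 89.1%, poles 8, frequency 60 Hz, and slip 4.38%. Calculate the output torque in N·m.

P_in = √3·V·I·cosφ = 1.732 × 208 × 152 × 0.841 = 46052 W
P_out = η·P_in = 0.891 × 46052 = 41032 W
n_s = 120×60/8 = 900 rpm; n = 900×(1−0.0438) = 861 rpm
ω = 2π×861/60 = 90.16 rad/s
τ = P_out/ω = 41032/90.16 = 455 N·m

455 N·m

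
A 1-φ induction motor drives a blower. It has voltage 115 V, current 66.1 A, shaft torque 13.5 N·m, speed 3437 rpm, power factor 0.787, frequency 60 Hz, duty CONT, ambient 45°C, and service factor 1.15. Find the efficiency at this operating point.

ω = 2π × 3437/60 = 359.9 rad/s; P_out = τω = 13.5 × 359.9 = 4859 W
P_in = V·I·cosφ = 115 × 66.1 × 0.787 = 5982 W
η = P_out / P_in = 4859 / 5982 = 0.812 = 81.2%

81.2 %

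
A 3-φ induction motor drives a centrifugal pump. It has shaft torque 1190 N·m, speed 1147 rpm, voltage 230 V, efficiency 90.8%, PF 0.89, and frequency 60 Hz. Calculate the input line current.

ω = 2π×1147/60 = 120.1 rad/s; P_out = τω = 1190 × 120.1 = 142919 W
P_in = P_out / η = 142919 / 0.908 = 157400 W
I_L = P_in / (√3·V_L·cosφ) = 157400 / (1.732 × 230 × 0.89) = 444 A

444 A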